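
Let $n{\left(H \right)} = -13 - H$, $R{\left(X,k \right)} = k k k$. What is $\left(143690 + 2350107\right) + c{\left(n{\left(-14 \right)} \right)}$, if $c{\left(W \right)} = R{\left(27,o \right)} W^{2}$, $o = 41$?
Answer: $2562718$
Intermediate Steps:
$R{\left(X,k \right)} = k^{3}$ ($R{\left(X,k \right)} = k^{2} k = k^{3}$)
$c{\left(W \right)} = 68921 W^{2}$ ($c{\left(W \right)} = 41^{3} W^{2} = 68921 W^{2}$)
$\left(143690 + 2350107\right) + c{\left(n{\left(-14 \right)} \right)} = \left(143690 + 2350107\right) + 68921 \left(-13 - -14\right)^{2} = 2493797 + 68921 \left(-13 + 14\right)^{2} = 2493797 + 68921 \cdot 1^{2} = 2493797 + 68921 \cdot 1 = 2493797 + 68921 = 2562718$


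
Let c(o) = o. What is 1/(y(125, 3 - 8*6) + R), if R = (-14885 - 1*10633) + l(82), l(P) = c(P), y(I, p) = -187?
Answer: -1/25623 ≈ -3.9027e-5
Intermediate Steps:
l(P) = P
R = -25436 (R = (-14885 - 1*10633) + 82 = (-14885 - 10633) + 82 = -25518 + 82 = -25436)
1/(y(125, 3 - 8*6) + R) = 1/(-187 - 25436) = 1/(-25623) = -1/25623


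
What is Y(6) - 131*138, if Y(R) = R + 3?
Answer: -18069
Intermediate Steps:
Y(R) = 3 + R
Y(6) - 131*138 = (3 + 6) - 131*138 = 9 - 18078 = -18069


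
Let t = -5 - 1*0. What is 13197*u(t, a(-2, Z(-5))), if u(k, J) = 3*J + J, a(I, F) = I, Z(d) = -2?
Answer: -105576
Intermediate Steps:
t = -5 (t = -5 + 0 = -5)
u(k, J) = 4*J
13197*u(t, a(-2, Z(-5))) = 13197*(4*(-2)) = 13197*(-8) = -105576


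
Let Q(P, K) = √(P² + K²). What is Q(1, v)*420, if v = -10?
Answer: 420*√101 ≈ 4220.9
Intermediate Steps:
Q(P, K) = √(K² + P²)
Q(1, v)*420 = √((-10)² + 1²)*420 = √(100 + 1)*420 = √101*420 = 420*√101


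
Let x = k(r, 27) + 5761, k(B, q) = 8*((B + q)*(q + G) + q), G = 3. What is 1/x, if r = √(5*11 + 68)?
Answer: 12457/148092049 - 240*√123/148092049 ≈ 6.6143e-5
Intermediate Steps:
r = √123 (r = √(55 + 68) = √123 ≈ 11.091)
k(B, q) = 8*q + 8*(3 + q)*(B + q) (k(B, q) = 8*((B + q)*(q + 3) + q) = 8*((B + q)*(3 + q) + q) = 8*((3 + q)*(B + q) + q) = 8*(q + (3 + q)*(B + q)) = 8*q + 8*(3 + q)*(B + q))
x = 12457 + 240*√123 (x = (8*27² + 24*√123 + 32*27 + 8*√123*27) + 5761 = (8*729 + 24*√123 + 864 + 216*√123) + 5761 = (5832 + 24*√123 + 864 + 216*√123) + 5761 = (6696 + 240*√123) + 5761 = 12457 + 240*√123 ≈ 15119.)
1/x = 1/(12457 + 240*√123)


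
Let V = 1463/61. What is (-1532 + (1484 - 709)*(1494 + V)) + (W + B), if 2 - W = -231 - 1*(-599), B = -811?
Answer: 71597426/61 ≈ 1.1737e+6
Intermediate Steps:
V = 1463/61 (V = 1463*(1/61) = 1463/61 ≈ 23.984)
W = -366 (W = 2 - (-231 - 1*(-599)) = 2 - (-231 + 599) = 2 - 1*368 = 2 - 368 = -366)
(-1532 + (1484 - 709)*(1494 + V)) + (W + B) = (-1532 + (1484 - 709)*(1494 + 1463/61)) + (-366 - 811) = (-1532 + 775*(92597/61)) - 1177 = (-1532 + 71762675/61) - 1177 = 71669223/61 - 1177 = 71597426/61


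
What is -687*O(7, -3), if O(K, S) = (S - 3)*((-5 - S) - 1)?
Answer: -12366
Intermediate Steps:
O(K, S) = (-6 - S)*(-3 + S) (O(K, S) = (-3 + S)*(-6 - S) = (-6 - S)*(-3 + S))
-687*O(7, -3) = -687*(18 - 1*(-3)**2 - 3*(-3)) = -687*(18 - 1*9 + 9) = -687*(18 - 9 + 9) = -687*18 = -12366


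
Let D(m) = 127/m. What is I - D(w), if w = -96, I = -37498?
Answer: -3599681/96 ≈ -37497.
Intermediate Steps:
I - D(w) = -37498 - 127/(-96) = -37498 - 127*(-1)/96 = -37498 - 1*(-127/96) = -37498 + 127/96 = -3599681/96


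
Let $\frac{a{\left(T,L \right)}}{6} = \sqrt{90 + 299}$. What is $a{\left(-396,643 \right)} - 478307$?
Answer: $-478307 + 6 \sqrt{389} \approx -4.7819 \cdot 10^{5}$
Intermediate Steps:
$a{\left(T,L \right)} = 6 \sqrt{389}$ ($a{\left(T,L \right)} = 6 \sqrt{90 + 299} = 6 \sqrt{389}$)
$a{\left(-396,643 \right)} - 478307 = 6 \sqrt{389} - 478307 = -478307 + 6 \sqrt{389}$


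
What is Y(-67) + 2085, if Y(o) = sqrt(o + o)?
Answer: 2085 + I*sqrt(134) ≈ 2085.0 + 11.576*I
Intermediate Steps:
Y(o) = sqrt(2)*sqrt(o) (Y(o) = sqrt(2*o) = sqrt(2)*sqrt(o))
Y(-67) + 2085 = sqrt(2)*sqrt(-67) + 2085 = sqrt(2)*(I*sqrt(67)) + 2085 = I*sqrt(134) + 2085 = 2085 + I*sqrt(134)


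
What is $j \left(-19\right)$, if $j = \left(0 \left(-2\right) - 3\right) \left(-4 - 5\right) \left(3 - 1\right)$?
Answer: $-1026$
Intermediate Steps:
$j = 54$ ($j = \left(0 - 3\right) \left(\left(-9\right) 2\right) = \left(-3\right) \left(-18\right) = 54$)
$j \left(-19\right) = 54 \left(-19\right) = -1026$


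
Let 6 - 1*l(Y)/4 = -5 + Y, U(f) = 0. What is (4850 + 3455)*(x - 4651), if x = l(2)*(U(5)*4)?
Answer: -38626555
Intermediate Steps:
l(Y) = 44 - 4*Y (l(Y) = 24 - 4*(-5 + Y) = 24 + (20 - 4*Y) = 44 - 4*Y)
x = 0 (x = (44 - 4*2)*(0*4) = (44 - 8)*0 = 36*0 = 0)
(4850 + 3455)*(x - 4651) = (4850 + 3455)*(0 - 4651) = 8305*(-4651) = -38626555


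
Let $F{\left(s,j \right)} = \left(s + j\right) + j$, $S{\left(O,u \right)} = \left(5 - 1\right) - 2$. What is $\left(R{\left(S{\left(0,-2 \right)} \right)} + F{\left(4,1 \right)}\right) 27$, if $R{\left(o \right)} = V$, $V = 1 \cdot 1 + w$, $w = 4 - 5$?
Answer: $162$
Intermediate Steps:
$S{\left(O,u \right)} = 2$ ($S{\left(O,u \right)} = 4 - 2 = 2$)
$w = -1$
$V = 0$ ($V = 1 \cdot 1 - 1 = 1 - 1 = 0$)
$F{\left(s,j \right)} = s + 2 j$ ($F{\left(s,j \right)} = \left(j + s\right) + j = s + 2 j$)
$R{\left(o \right)} = 0$
$\left(R{\left(S{\left(0,-2 \right)} \right)} + F{\left(4,1 \right)}\right) 27 = \left(0 + \left(4 + 2 \cdot 1\right)\right) 27 = \left(0 + \left(4 + 2\right)\right) 27 = \left(0 + 6\right) 27 = 6 \cdot 27 = 162$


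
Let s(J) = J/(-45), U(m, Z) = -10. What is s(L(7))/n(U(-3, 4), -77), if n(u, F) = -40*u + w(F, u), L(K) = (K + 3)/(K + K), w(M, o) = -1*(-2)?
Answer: -1/25326 ≈ -3.9485e-5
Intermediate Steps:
w(M, o) = 2
L(K) = (3 + K)/(2*K) (L(K) = (3 + K)/((2*K)) = (3 + K)*(1/(2*K)) = (3 + K)/(2*K))
n(u, F) = 2 - 40*u (n(u, F) = -40*u + 2 = 2 - 40*u)
s(J) = -J/45 (s(J) = J*(-1/45) = -J/45)
s(L(7))/n(U(-3, 4), -77) = (-(3 + 7)/(90*7))/(2 - 40*(-10)) = (-10/(90*7))/(2 + 400) = -1/45*5/7/402 = -1/63*1/402 = -1/25326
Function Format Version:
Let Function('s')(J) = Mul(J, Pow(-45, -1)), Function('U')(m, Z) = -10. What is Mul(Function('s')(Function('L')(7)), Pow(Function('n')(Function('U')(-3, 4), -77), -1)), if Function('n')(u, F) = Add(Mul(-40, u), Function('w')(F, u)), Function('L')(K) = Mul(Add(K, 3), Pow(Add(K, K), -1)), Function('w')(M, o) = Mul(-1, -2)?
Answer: Rational(-1, 25326) ≈ -3.9485e-5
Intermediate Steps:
Function('w')(M, o) = 2
Function('L')(K) = Mul(Rational(1, 2), Pow(K, -1), Add(3, K)) (Function('L')(K) = Mul(Add(3, K), Pow(Mul(2, K), -1)) = Mul(Add(3, K), Mul(Rational(1, 2), Pow(K, -1))) = Mul(Rational(1, 2), Pow(K, -1), Add(3, K)))
Function('n')(u, F) = Add(2, Mul(-40, u)) (Function('n')(u, F) = Add(Mul(-40, u), 2) = Add(2, Mul(-40, u)))
Function('s')(J) = Mul(Rational(-1, 45), J) (Function('s')(J) = Mul(J, Rational(-1, 45)) = Mul(Rational(-1, 45), J))
Mul(Function('s')(Function('L')(7)), Pow(Function('n')(Function('U')(-3, 4), -77), -1)) = Mul(Mul(Rational(-1, 45), Mul(Rational(1, 2), Pow(7, -1), Add(3, 7))), Pow(Add(2, Mul(-40, -10)), -1)) = Mul(Mul(Rational(-1, 45), Mul(Rational(1, 2), Rational(1, 7), 10)), Pow(Add(2, 400), -1)) = Mul(Mul(Rational(-1, 45), Rational(5, 7)), Pow(402, -1)) = Mul(Rational(-1, 63), Rational(1, 402)) = Rational(-1, 25326)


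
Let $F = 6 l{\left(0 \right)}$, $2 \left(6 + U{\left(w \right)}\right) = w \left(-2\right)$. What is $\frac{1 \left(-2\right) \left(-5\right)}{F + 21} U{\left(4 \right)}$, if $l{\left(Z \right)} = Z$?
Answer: $- \frac{100}{21} \approx -4.7619$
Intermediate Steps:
$U{\left(w \right)} = -6 - w$ ($U{\left(w \right)} = -6 + \frac{w \left(-2\right)}{2} = -6 + \frac{\left(-2\right) w}{2} = -6 - w$)
$F = 0$ ($F = 6 \cdot 0 = 0$)
$\frac{1 \left(-2\right) \left(-5\right)}{F + 21} U{\left(4 \right)} = \frac{1 \left(-2\right) \left(-5\right)}{0 + 21} \left(-6 - 4\right) = \frac{\left(-2\right) \left(-5\right)}{21} \left(-6 - 4\right) = 10 \cdot \frac{1}{21} \left(-10\right) = \frac{10}{21} \left(-10\right) = - \frac{100}{21}$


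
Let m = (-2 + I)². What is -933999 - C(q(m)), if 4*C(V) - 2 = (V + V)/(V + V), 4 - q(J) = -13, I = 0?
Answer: -3735999/4 ≈ -9.3400e+5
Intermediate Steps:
m = 4 (m = (-2 + 0)² = (-2)² = 4)
q(J) = 17 (q(J) = 4 - 1*(-13) = 4 + 13 = 17)
C(V) = ¾ (C(V) = ½ + ((V + V)/(V + V))/4 = ½ + ((2*V)/((2*V)))/4 = ½ + ((2*V)*(1/(2*V)))/4 = ½ + (¼)*1 = ½ + ¼ = ¾)
-933999 - C(q(m)) = -933999 - 1*¾ = -933999 - ¾ = -3735999/4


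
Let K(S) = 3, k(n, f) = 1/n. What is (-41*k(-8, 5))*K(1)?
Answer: 123/8 ≈ 15.375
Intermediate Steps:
(-41*k(-8, 5))*K(1) = -41/(-8)*3 = -41*(-⅛)*3 = (41/8)*3 = 123/8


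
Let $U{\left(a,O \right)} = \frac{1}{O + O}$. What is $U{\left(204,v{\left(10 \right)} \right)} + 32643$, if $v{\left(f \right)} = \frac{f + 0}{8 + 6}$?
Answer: $\frac{326437}{10} \approx 32644.0$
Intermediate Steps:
$v{\left(f \right)} = \frac{f}{14}$
$U{\left(a,O \right)} = \frac{1}{2 O}$
$U{\left(204,v{\left(10 \right)} \right)} + 32643 = \frac{1}{2 \cdot \frac{1}{14} \cdot 10} + 32643 = \frac{1}{2 \cdot \frac{5}{7}} + 32643 = \frac{1}{2} \cdot \frac{7}{5} + 32643 = \frac{7}{10} + 32643 = \frac{326437}{10}$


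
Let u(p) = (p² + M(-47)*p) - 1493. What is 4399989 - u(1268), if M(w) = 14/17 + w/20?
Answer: 237625453/85 ≈ 2.7956e+6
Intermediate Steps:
M(w) = 14/17 + w/20 (M(w) = 14*(1/17) + w*(1/20) = 14/17 + w/20)
u(p) = -1493 + p² - 519*p/340 (u(p) = (p² + (14/17 + (1/20)*(-47))*p) - 1493 = (p² + (14/17 - 47/20)*p) - 1493 = (p² - 519*p/340) - 1493 = -1493 + p² - 519*p/340)
4399989 - u(1268) = 4399989 - (-1493 + 1268² - 519/340*1268) = 4399989 - (-1493 + 1607824 - 164523/85) = 4399989 - 1*136373612/85 = 4399989 - 136373612/85 = 237625453/85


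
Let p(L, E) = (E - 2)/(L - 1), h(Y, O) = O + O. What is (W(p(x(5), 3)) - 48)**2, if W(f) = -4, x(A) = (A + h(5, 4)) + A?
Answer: 2704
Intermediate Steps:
h(Y, O) = 2*O
x(A) = 8 + 2*A (x(A) = (A + 2*4) + A = (A + 8) + A = (8 + A) + A = 8 + 2*A)
p(L, E) = (-2 + E)/(-1 + L)
(W(p(x(5), 3)) - 48)**2 = (-4 - 48)**2 = (-52)**2 = 2704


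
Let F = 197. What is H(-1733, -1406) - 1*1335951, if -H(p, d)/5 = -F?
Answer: -1334966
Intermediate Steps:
H(p, d) = 985 (H(p, d) = -(-5)*197 = -5*(-197) = 985)
H(-1733, -1406) - 1*1335951 = 985 - 1*1335951 = 985 - 1335951 = -1334966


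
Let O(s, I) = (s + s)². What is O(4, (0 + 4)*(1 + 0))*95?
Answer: 6080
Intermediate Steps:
O(s, I) = 4*s² (O(s, I) = (2*s)² = 4*s²)
O(4, (0 + 4)*(1 + 0))*95 = (4*4²)*95 = (4*16)*95 = 64*95 = 6080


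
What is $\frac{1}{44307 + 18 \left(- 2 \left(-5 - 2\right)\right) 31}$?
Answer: $\frac{1}{52119} \approx 1.9187 \cdot 10^{-5}$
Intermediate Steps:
$\frac{1}{44307 + 18 \left(- 2 \left(-5 - 2\right)\right) 31} = \frac{1}{44307 + 18 \left(\left(-2\right) \left(-7\right)\right) 31} = \frac{1}{44307 + 18 \cdot 14 \cdot 31} = \frac{1}{44307 + 252 \cdot 31} = \frac{1}{44307 + 7812} = \frac{1}{52119}$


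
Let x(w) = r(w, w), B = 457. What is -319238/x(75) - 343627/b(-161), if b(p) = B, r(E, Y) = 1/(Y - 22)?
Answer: -7732607225/457 ≈ -1.6920e+7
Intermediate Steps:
r(E, Y) = 1/(-22 + Y)
b(p) = 457
x(w) = 1/(-22 + w)
-319238/x(75) - 343627/b(-161) = -319238/(1/(-22 + 75)) - 343627/457 = -319238/(1/53) - 343627*1/457 = -319238/1/53 - 343627/457 = -319238*53 - 343627/457 = -16919614 - 343627/457 = -7732607225/457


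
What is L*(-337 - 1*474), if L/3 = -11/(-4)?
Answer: -26763/4 ≈ -6690.8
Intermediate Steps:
L = 33/4 (L = 3*(-11/(-4)) = 3*(-11*(-¼)) = 3*(11/4) = 33/4 ≈ 8.2500)
L*(-337 - 1*474) = 33*(-337 - 1*474)/4 = 33*(-337 - 474)/4 = (33/4)*(-811) = -26763/4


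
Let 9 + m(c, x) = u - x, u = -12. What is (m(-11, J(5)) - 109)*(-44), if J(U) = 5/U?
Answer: 5764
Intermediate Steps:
m(c, x) = -21 - x (m(c, x) = -9 + (-12 - x) = -21 - x)
(m(-11, J(5)) - 109)*(-44) = ((-21 - 5/5) - 109)*(-44) = ((-21 - 1*1) - 109)*(-44) = ((-21 - 1) - 109)*(-44) = (-22 - 109)*(-44) = -131*(-44) = 5764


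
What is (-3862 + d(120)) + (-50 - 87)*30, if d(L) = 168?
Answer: -7804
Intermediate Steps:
(-3862 + d(120)) + (-50 - 87)*30 = (-3862 + 168) + (-50 - 87)*30 = -3694 - 137*30 = -3694 - 4110 = -7804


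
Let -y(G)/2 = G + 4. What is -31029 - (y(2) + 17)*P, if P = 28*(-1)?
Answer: -30889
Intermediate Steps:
y(G) = -8 - 2*G (y(G) = -2*(G + 4) = -2*(4 + G) = -8 - 2*G)
P = -28
-31029 - (y(2) + 17)*P = -31029 - ((-8 - 2*2) + 17)*(-28) = -31029 - ((-8 - 4) + 17)*(-28) = -31029 - (-12 + 17)*(-28) = -31029 - 5*(-28) = -31029 - 1*(-140) = -31029 + 140 = -30889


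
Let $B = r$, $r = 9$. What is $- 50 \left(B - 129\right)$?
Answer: $6000$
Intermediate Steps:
$B = 9$
$- 50 \left(B - 129\right) = - 50 \left(9 - 129\right) = \left(-50\right) \left(-120\right) = 6000$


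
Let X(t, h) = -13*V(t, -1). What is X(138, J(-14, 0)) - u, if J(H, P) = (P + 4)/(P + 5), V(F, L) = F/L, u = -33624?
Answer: 35418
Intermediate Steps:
J(H, P) = (4 + P)/(5 + P)
X(t, h) = 13*t (X(t, h) = -13*t/(-1) = -13*t*(-1) = -(-13)*t = 13*t)
X(138, J(-14, 0)) - u = 13*138 - 1*(-33624) = 1794 + 33624 = 35418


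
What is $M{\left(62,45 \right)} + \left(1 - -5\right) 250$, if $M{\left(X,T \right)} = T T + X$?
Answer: $3587$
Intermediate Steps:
$M{\left(X,T \right)} = X + T^{2}$ ($M{\left(X,T \right)} = T^{2} + X = X + T^{2}$)
$M{\left(62,45 \right)} + \left(1 - -5\right) 250 = \left(62 + 45^{2}\right) + \left(1 - -5\right) 250 = \left(62 + 2025\right) + \left(1 + 5\right) 250 = 2087 + 6 \cdot 250 = 2087 + 1500 = 3587$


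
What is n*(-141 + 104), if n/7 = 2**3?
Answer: -2072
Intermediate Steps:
n = 56 (n = 7*2**3 = 7*8 = 56)
n*(-141 + 104) = 56*(-141 + 104) = 56*(-37) = -2072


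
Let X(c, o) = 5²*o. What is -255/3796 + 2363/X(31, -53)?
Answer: -9307823/5029700 ≈ -1.8506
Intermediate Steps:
X(c, o) = 25*o
-255/3796 + 2363/X(31, -53) = -255/3796 + 2363/((25*(-53))) = -255*1/3796 + 2363/(-1325) = -255/3796 + 2363*(-1/1325) = -255/3796 - 2363/1325 = -9307823/5029700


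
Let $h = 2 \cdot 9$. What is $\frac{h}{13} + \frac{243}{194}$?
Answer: $\frac{6651}{2522} \approx 2.6372$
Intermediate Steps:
$h = 18$
$\frac{h}{13} + \frac{243}{194} = \frac{18}{13} + \frac{243}{194} = \frac{6651}{2522}$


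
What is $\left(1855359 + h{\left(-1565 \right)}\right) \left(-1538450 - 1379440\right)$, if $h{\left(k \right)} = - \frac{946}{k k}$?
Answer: $- \frac{2651890272289596162}{489845} \approx -5.4137 \cdot 10^{12}$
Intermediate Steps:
$h{\left(k \right)} = - \frac{946}{k^{2}}$
$\left(1855359 + h{\left(-1565 \right)}\right) \left(-1538450 - 1379440\right) = \left(1855359 - \frac{946}{2449225}\right) \left(-1538450 - 1379440\right) = \left(1855359 - \frac{946}{2449225}\right) \left(-2917890\right) = \frac{4544191645829}{2449225} \left(-2917890\right) = - \frac{2651890272289596162}{489845}$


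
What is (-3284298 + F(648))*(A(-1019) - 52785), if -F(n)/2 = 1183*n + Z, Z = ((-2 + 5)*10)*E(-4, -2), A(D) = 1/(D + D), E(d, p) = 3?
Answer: 259131135956913/1019 ≈ 2.5430e+11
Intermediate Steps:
A(D) = 1/(2*D)
Z = 90 (Z = ((-2 + 5)*10)*3 = (3*10)*3 = 30*3 = 90)
F(n) = -180 - 2366*n (F(n) = -2*(1183*n + 90) = -2*(90 + 1183*n) = -180 - 2366*n)
(-3284298 + F(648))*(A(-1019) - 52785) = (-3284298 + (-180 - 2366*648))*((1/2)/(-1019) - 52785) = (-3284298 + (-180 - 1533168))*((1/2)*(-1/1019) - 52785) = (-3284298 - 1533348)*(-1/2038 - 52785) = -4817646*(-107575831/2038) = 259131135956913/1019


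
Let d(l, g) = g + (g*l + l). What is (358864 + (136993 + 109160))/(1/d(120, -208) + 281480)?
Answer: 15154465816/7050511039 ≈ 2.1494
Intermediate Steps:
d(l, g) = g + l + g*l (d(l, g) = g + (l + g*l) = g + l + g*l)
(358864 + (136993 + 109160))/(1/d(120, -208) + 281480) = (358864 + (136993 + 109160))/(1/(-208 + 120 - 208*120) + 281480) = (358864 + 246153)/(1/(-208 + 120 - 24960) + 281480) = 605017/(1/(-25048) + 281480) = 605017/(-1/25048 + 281480) = 605017/(7050511039/25048) = 605017*(25048/7050511039) = 15154465816/7050511039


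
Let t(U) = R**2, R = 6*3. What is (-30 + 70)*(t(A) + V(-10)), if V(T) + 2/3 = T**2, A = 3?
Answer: 50800/3 ≈ 16933.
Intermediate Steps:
R = 18
t(U) = 324 (t(U) = 18**2 = 324)
V(T) = -2/3 + T**2
(-30 + 70)*(t(A) + V(-10)) = (-30 + 70)*(324 + (-2/3 + (-10)**2)) = 40*(324 + (-2/3 + 100)) = 40*(324 + 298/3) = 40*(1270/3) = 50800/3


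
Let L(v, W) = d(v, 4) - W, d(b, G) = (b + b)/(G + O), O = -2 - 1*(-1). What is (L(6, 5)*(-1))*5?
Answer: 5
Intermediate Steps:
O = -1 (O = -2 + 1 = -1)
d(b, G) = 2*b/(-1 + G) (d(b, G) = (b + b)/(G - 1) = (2*b)/(-1 + G) = 2*b/(-1 + G))
L(v, W) = -W + 2*v/3 (L(v, W) = 2*v/(-1 + 4) - W = 2*v/3 - W = -W + 2*v/3)
(L(6, 5)*(-1))*5 = ((-1*5 + (2/3)*6)*(-1))*5 = ((-5 + 4)*(-1))*5 = -1*(-1)*5 = 1*5 = 5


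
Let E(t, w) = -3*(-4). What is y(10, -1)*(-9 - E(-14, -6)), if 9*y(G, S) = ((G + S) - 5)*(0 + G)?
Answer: -280/3 ≈ -93.333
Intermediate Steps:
y(G, S) = G*(-5 + G + S)/9 (y(G, S) = (((G + S) - 5)*(0 + G))/9 = ((-5 + G + S)*G)/9 = (G*(-5 + G + S))/9 = G*(-5 + G + S)/9)
E(t, w) = 12
y(10, -1)*(-9 - E(-14, -6)) = ((⅑)*10*(-5 + 10 - 1))*(-9 - 1*12) = ((⅑)*10*4)*(-9 - 12) = (40/9)*(-21) = -280/3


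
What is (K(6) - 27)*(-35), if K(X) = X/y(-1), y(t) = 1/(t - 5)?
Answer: 2205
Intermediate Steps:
y(t) = 1/(-5 + t)
K(X) = -6*X (K(X) = X/(1/(-5 - 1)) = X/(1/(-6)) = X/(-⅙) = X*(-6) = -6*X)
(K(6) - 27)*(-35) = (-6*6 - 27)*(-35) = (-36 - 27)*(-35) = -63*(-35) = 2205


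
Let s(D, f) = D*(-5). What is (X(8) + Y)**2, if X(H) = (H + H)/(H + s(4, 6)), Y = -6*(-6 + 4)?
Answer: 1024/9 ≈ 113.78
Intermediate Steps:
s(D, f) = -5*D
Y = 12 (Y = -6*(-2) = 12)
X(H) = 2*H/(-20 + H) (X(H) = (H + H)/(H - 5*4) = (2*H)/(H - 20) = (2*H)/(-20 + H) = 2*H/(-20 + H))
(X(8) + Y)**2 = (2*8/(-20 + 8) + 12)**2 = (2*8/(-12) + 12)**2 = (2*8*(-1/12) + 12)**2 = (-4/3 + 12)**2 = (32/3)**2 = 1024/9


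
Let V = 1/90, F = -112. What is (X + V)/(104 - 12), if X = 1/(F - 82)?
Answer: 13/200790 ≈ 6.4744e-5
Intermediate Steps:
X = -1/194 (X = 1/(-112 - 82) = 1/(-194) = -1/194 ≈ -0.0051546)
V = 1/90 ≈ 0.011111
(X + V)/(104 - 12) = (-1/194 + 1/90)/(104 - 12) = (26/4365)/92 = (26/4365)*(1/92) = 13/200790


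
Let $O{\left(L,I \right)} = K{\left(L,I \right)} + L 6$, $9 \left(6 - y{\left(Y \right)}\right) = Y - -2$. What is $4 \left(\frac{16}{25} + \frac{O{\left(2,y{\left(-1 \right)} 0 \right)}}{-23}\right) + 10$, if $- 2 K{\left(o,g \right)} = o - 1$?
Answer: $\frac{264}{25} \approx 10.56$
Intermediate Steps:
$y{\left(Y \right)} = \frac{52}{9} - \frac{Y}{9}$ ($y{\left(Y \right)} = 6 - \frac{Y - -2}{9} = 6 - \frac{Y + 2}{9} = 6 - \frac{2 + Y}{9} = 6 - \left(\frac{2}{9} + \frac{Y}{9}\right) = \frac{52}{9} - \frac{Y}{9}$)
$K{\left(o,g \right)} = \frac{1}{2} - \frac{o}{2}$ ($K{\left(o,g \right)} = - \frac{o - 1}{2} = - \frac{-1 + o}{2} = \frac{1}{2} - \frac{o}{2}$)
$O{\left(L,I \right)} = \frac{1}{2} + \frac{11 L}{2}$ ($O{\left(L,I \right)} = \left(\frac{1}{2} - \frac{L}{2}\right) + L 6 = \left(\frac{1}{2} - \frac{L}{2}\right) + 6 L = \frac{1}{2} + \frac{11 L}{2}$)
$4 \left(\frac{16}{25} + \frac{O{\left(2,y{\left(-1 \right)} 0 \right)}}{-23}\right) + 10 = 4 \left(\frac{16}{25} + \frac{\frac{1}{2} + \frac{11}{2} \cdot 2}{-23}\right) + 10 = 4 \left(16 \cdot \frac{1}{25} + \left(\frac{1}{2} + 11\right) \left(- \frac{1}{23}\right)\right) + 10 = 4 \left(\frac{16}{25} + \frac{23}{2} \left(- \frac{1}{23}\right)\right) + 10 = 4 \left(\frac{16}{25} - \frac{1}{2}\right) + 10 = 4 \cdot \frac{7}{50} + 10 = \frac{14}{25} + 10 = \frac{264}{25}$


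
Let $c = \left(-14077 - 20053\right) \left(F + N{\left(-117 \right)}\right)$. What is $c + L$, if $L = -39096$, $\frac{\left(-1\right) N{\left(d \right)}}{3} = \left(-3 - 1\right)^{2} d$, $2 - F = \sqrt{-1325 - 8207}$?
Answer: $-191781436 + 68260 i \sqrt{2383} \approx -1.9178 \cdot 10^{8} + 3.3322 \cdot 10^{6} i$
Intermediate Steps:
$F = 2 - 2 i \sqrt{2383}$ ($F = 2 - \sqrt{-1325 - 8207} = 2 - \sqrt{-9532} = 2 - 2 i \sqrt{2383} \approx 2.0 - 97.632 i$)
$N{\left(d \right)} = - 48 d$ ($N{\left(d \right)} = - 3 \left(-3 - 1\right)^{2} d = - 3 \left(-4\right)^{2} d = - 3 \cdot 16 d = - 48 d$)
$c = -191742340 + 68260 i \sqrt{2383}$ ($c = \left(-14077 - 20053\right) \left(\left(2 - 2 i \sqrt{2383}\right) - -5616\right) = - 34130 \left(\left(2 - 2 i \sqrt{2383}\right) + 5616\right) = - 34130 \left(5618 - 2 i \sqrt{2383}\right) = -191742340 + 68260 i \sqrt{2383} \approx -1.9174 \cdot 10^{8} + 3.3322 \cdot 10^{6} i$)
$c + L = \left(-191742340 + 68260 i \sqrt{2383}\right) - 39096 = -191781436 + 68260 i \sqrt{2383}$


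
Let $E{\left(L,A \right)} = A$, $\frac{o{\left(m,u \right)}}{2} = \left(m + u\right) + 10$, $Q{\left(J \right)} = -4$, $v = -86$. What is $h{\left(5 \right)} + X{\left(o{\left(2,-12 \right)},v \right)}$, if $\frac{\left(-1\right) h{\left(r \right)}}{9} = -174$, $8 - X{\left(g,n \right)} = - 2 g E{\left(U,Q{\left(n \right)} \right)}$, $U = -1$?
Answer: $1574$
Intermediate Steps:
$o{\left(m,u \right)} = 20 + 2 m + 2 u$ ($o{\left(m,u \right)} = 2 \left(\left(m + u\right) + 10\right) = 2 \left(10 + m + u\right) = 20 + 2 m + 2 u$)
$X{\left(g,n \right)} = 8 - 8 g$ ($X{\left(g,n \right)} = 8 - - 2 g \left(-4\right) = 8 - 8 g$)
$h{\left(r \right)} = 1566$ ($h{\left(r \right)} = \left(-9\right) \left(-174\right) = 1566$)
$h{\left(5 \right)} + X{\left(o{\left(2,-12 \right)},v \right)} = 1566 + \left(8 - 8 \left(20 + 2 \cdot 2 + 2 \left(-12\right)\right)\right) = 1566 + \left(8 - 8 \left(20 + 4 - 24\right)\right) = 1566 + \left(8 - 0\right) = 1566 + \left(8 + 0\right) = 1566 + 8 = 1574$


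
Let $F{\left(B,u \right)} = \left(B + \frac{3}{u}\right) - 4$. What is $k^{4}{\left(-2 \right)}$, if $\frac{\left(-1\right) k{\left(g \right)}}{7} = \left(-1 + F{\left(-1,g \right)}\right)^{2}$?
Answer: $\frac{6153500390625}{256} \approx 2.4037 \cdot 10^{10}$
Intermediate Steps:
$F{\left(B,u \right)} = -4 + B + \frac{3}{u}$
$k{\left(g \right)} = - 7 \left(-6 + \frac{3}{g}\right)^{2}$ ($k{\left(g \right)} = - 7 \left(-1 - \left(5 - \frac{3}{g}\right)\right)^{2} = - 7 \left(-6 + \frac{3}{g}\right)^{2}$)
$k^{4}{\left(-2 \right)} = \left(- \frac{63 \left(-1 + 2 \left(-2\right)\right)^{2}}{4}\right)^{4} = \left(\left(-63\right) \frac{1}{4} \left(-1 - 4\right)^{2}\right)^{4} = \left(\left(-63\right) \frac{1}{4} \left(-5\right)^{2}\right)^{4} = \left(\left(-63\right) \frac{1}{4} \cdot 25\right)^{4} = \left(- \frac{1575}{4}\right)^{4} = \frac{6153500390625}{256}$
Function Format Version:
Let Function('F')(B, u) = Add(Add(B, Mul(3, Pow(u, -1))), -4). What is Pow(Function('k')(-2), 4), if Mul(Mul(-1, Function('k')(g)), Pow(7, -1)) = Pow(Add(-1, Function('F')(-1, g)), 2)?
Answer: Rational(6153500390625, 256) ≈ 2.4037e+10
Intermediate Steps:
Function('F')(B, u) = Add(-4, B, Mul(3, Pow(u, -1)))
Function('k')(g) = Mul(-7, Pow(Add(-6, Mul(3, Pow(g, -1))), 2)) (Function('k')(g) = Mul(-7, Pow(Add(-1, Add(-4, -1, Mul(3, Pow(g, -1)))), 2)) = Mul(-7, Pow(Add(-1, Add(-5, Mul(3, Pow(g, -1)))), 2)) = Mul(-7, Pow(Add(-6, Mul(3, Pow(g, -1))), 2)))
Pow(Function('k')(-2), 4) = Pow(Mul(-63, Pow(-2, -2), Pow(Add(-1, Mul(2, -2)), 2)), 4) = Pow(Mul(-63, Rational(1, 4), Pow(Add(-1, -4), 2)), 4) = Pow(Mul(-63, Rational(1, 4), Pow(-5, 2)), 4) = Pow(Mul(-63, Rational(1, 4), 25), 4) = Pow(Rational(-1575, 4), 4) = Rational(6153500390625, 256)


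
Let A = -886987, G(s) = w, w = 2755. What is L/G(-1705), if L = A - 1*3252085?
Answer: -4139072/2755 ≈ -1502.4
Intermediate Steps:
G(s) = 2755
L = -4139072 (L = -886987 - 1*3252085 = -886987 - 3252085 = -4139072)
L/G(-1705) = -4139072/2755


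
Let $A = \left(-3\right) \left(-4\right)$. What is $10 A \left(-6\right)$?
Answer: $-720$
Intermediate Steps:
$A = 12$
$10 A \left(-6\right) = 10 \cdot 12 \left(-6\right) = 120 \left(-6\right) = -720$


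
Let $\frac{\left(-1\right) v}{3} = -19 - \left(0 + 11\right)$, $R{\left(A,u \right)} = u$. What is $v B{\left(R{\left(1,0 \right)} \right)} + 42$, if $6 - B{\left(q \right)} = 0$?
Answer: $582$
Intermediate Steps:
$B{\left(q \right)} = 6$ ($B{\left(q \right)} = 6 - 0 = 6 + 0 = 6$)
$v = 90$ ($v = - 3 \left(-19 - \left(0 + 11\right)\right) = - 3 \left(-19 - 11\right) = \left(-3\right) \left(-30\right) = 90$)
$v B{\left(R{\left(1,0 \right)} \right)} + 42 = 90 \cdot 6 + 42 = 540 + 42 = 582$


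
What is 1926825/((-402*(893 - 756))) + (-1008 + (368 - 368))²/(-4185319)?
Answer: -2706778663637/76834086202 ≈ -35.229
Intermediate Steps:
1926825/((-402*(893 - 756))) + (-1008 + (368 - 368))²/(-4185319) = 1926825/((-402*137)) + (-1008 + 0)²*(-1/4185319) = 1926825/(-55074) + (-1008)²*(-1/4185319) = 1926825*(-1/55074) + 1016064*(-1/4185319) = -642275/18358 - 1016064/4185319 = -2706778663637/76834086202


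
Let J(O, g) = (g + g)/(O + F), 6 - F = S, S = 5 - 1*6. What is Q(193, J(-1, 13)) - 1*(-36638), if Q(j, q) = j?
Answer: 36831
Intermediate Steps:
S = -1 (S = 5 - 6 = -1)
F = 7 (F = 6 - 1*(-1) = 6 + 1 = 7)
J(O, g) = 2*g/(7 + O) (J(O, g) = (g + g)/(O + 7) = (2*g)/(7 + O) = 2*g/(7 + O))
Q(193, J(-1, 13)) - 1*(-36638) = 193 - 1*(-36638) = 193 + 36638 = 36831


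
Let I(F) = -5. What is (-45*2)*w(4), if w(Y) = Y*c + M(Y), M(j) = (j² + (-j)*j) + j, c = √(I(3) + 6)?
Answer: -720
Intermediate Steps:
c = 1 (c = √(-5 + 6) = √1 = 1)
M(j) = j (M(j) = (j² - j²) + j = 0 + j = j)
w(Y) = 2*Y (w(Y) = Y*1 + Y = Y + Y = 2*Y)
(-45*2)*w(4) = (-45*2)*(2*4) = -90*8 = -720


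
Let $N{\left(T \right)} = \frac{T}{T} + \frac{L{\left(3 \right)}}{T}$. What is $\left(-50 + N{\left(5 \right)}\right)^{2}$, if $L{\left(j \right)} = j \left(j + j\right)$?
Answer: $\frac{51529}{25} \approx 2061.2$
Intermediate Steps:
$L{\left(j \right)} = 2 j^{2}$ ($L{\left(j \right)} = j 2 j = 2 j^{2}$)
$N{\left(T \right)} = 1 + \frac{18}{T}$ ($N{\left(T \right)} = \frac{T}{T} + \frac{2 \cdot 3^{2}}{T} = 1 + \frac{2 \cdot 9}{T} = 1 + \frac{18}{T}$)
$\left(-50 + N{\left(5 \right)}\right)^{2} = \left(-50 + \frac{18 + 5}{5}\right)^{2} = \left(-50 + \frac{1}{5} \cdot 23\right)^{2} = \left(-50 + \frac{23}{5}\right)^{2} = \left(- \frac{227}{5}\right)^{2} = \frac{51529}{25}$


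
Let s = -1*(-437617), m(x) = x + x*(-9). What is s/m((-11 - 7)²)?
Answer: -437617/2592 ≈ -168.83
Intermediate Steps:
m(x) = -8*x (m(x) = x - 9*x = -8*x)
s = 437617
s/m((-11 - 7)²) = 437617/((-8*(-11 - 7)²)) = 437617/((-8*(-18)²)) = 437617/((-8*324)) = 437617/(-2592) = 437617*(-1/2592) = -437617/2592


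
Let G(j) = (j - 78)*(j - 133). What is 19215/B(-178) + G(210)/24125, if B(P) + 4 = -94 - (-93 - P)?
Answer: -2522961/24125 ≈ -104.58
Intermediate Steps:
B(P) = -5 + P (B(P) = -4 + (-94 - (-93 - P)) = -4 + (-94 + (93 + P)) = -4 + (-1 + P) = -5 + P)
G(j) = (-133 + j)*(-78 + j) (G(j) = (-78 + j)*(-133 + j) = (-133 + j)*(-78 + j))
19215/B(-178) + G(210)/24125 = 19215/(-5 - 178) + (10374 + 210² - 211*210)/24125 = 19215/(-183) + (10374 + 44100 - 44310)*(1/24125) = 19215*(-1/183) + 10164*(1/24125) = -105 + 10164/24125 = -2522961/24125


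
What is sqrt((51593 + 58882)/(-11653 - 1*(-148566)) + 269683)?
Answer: sqrt(5055268690340302)/136913 ≈ 519.31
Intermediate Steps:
sqrt((51593 + 58882)/(-11653 - 1*(-148566)) + 269683) = sqrt(110475/(-11653 + 148566) + 269683) = sqrt(110475/136913 + 269683) = sqrt(36923219054/136913) = sqrt(5055268690340302)/136913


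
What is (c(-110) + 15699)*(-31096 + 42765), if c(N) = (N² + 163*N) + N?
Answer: 113877771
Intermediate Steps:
c(N) = N² + 164*N
(c(-110) + 15699)*(-31096 + 42765) = (-110*(164 - 110) + 15699)*(-31096 + 42765) = (-110*54 + 15699)*11669 = (-5940 + 15699)*11669 = 9759*11669 = 113877771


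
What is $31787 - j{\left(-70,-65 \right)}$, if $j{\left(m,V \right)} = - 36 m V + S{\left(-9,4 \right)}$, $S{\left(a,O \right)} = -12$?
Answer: $195599$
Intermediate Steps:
$j{\left(m,V \right)} = -12 - 36 V m$ ($j{\left(m,V \right)} = - 36 m V - 12 = - 36 V m - 12 = -12 - 36 V m$)
$31787 - j{\left(-70,-65 \right)} = 31787 - \left(-12 - \left(-2340\right) \left(-70\right)\right) = 31787 - \left(-12 - 163800\right) = 31787 - -163812 = 31787 + 163812 = 195599$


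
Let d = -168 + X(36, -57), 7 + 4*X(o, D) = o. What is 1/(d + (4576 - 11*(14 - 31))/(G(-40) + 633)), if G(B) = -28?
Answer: -220/33633 ≈ -0.0065412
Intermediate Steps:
X(o, D) = -7/4 + o/4
d = -643/4 (d = -168 + (-7/4 + (1/4)*36) = -168 + (-7/4 + 9) = -168 + 29/4 = -643/4 ≈ -160.75)
1/(d + (4576 - 11*(14 - 31))/(G(-40) + 633)) = 1/(-643/4 + (4576 - 11*(14 - 31))/(-28 + 633)) = 1/(-643/4 + (4576 - 11*(-17))/605) = 1/(-643/4 + (4576 + 187)*(1/605)) = 1/(-643/4 + 4763*(1/605)) = 1/(-643/4 + 433/55) = 1/(-33633/220) = -220/33633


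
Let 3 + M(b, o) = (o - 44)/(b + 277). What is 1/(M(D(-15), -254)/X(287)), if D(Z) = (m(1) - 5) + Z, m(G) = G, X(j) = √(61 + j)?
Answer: -129*√87/268 ≈ -4.4897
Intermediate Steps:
D(Z) = -4 + Z (D(Z) = (1 - 5) + Z = -4 + Z)
M(b, o) = -3 + (-44 + o)/(277 + b) (M(b, o) = -3 + (o - 44)/(b + 277) = -3 + (-44 + o)/(277 + b))
1/(M(D(-15), -254)/X(287)) = 1/(((-875 - 254 - 3*(-4 - 15))/(277 + (-4 - 15)))/(√(61 + 287))) = 1/(((-875 - 254 - 3*(-19))/(277 - 19))/(√348)) = 1/(((-875 - 254 + 57)/258)/((2*√87))) = 1/(((1/258)*(-1072))*(√87/174)) = 1/(-268*√87/11223) = -129*√87/268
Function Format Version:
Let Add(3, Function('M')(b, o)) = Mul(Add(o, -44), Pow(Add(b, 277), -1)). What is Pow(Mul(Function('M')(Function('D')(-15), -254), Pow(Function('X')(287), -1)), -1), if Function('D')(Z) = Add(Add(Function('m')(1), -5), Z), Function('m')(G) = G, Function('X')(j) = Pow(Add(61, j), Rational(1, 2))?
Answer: Mul(Rational(-129, 268), Pow(87, Rational(1, 2))) ≈ -4.4897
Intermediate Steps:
Function('D')(Z) = Add(-4, Z) (Function('D')(Z) = Add(Add(1, -5), Z) = Add(-4, Z))
Function('M')(b, o) = Add(-3, Mul(Pow(Add(277, b), -1), Add(-44, o))) (Function('M')(b, o) = Add(-3, Mul(Add(o, -44), Pow(Add(b, 277), -1))) = Add(-3, Mul(Add(-44, o), Pow(Add(277, b), -1))) = Add(-3, Mul(Pow(Add(277, b), -1), Add(-44, o))))
Pow(Mul(Function('M')(Function('D')(-15), -254), Pow(Function('X')(287), -1)), -1) = Pow(Mul(Mul(Pow(Add(277, Add(-4, -15)), -1), Add(-875, -254, Mul(-3, Add(-4, -15)))), Pow(Pow(Add(61, 287), Rational(1, 2)), -1)), -1) = Pow(Mul(Mul(Pow(Add(277, -19), -1), Add(-875, -254, Mul(-3, -19))), Pow(Pow(348, Rational(1, 2)), -1)), -1) = Pow(Mul(Mul(Pow(258, -1), Add(-875, -254, 57)), Pow(Mul(2, Pow(87, Rational(1, 2))), -1)), -1) = Pow(Mul(Mul(Rational(1, 258), -1072), Mul(Rational(1, 174), Pow(87, Rational(1, 2)))), -1) = Pow(Mul(Rational(-536, 129), Mul(Rational(1, 174), Pow(87, Rational(1, 2)))), -1) = Pow(Mul(Rational(-268, 11223), Pow(87, Rational(1, 2))), -1) = Mul(Rational(-129, 268), Pow(87, Rational(1, 2)))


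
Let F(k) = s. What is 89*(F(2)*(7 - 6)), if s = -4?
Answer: -356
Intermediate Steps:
F(k) = -4
89*(F(2)*(7 - 6)) = 89*(-4*(7 - 6)) = 89*(-4*1) = 89*(-4) = -356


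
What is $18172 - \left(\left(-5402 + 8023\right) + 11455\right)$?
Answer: $4096$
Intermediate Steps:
$18172 - \left(\left(-5402 + 8023\right) + 11455\right) = 18172 - \left(2621 + 11455\right) = 18172 - 14076 = 4096$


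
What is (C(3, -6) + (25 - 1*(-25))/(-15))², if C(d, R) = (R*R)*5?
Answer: 280900/9 ≈ 31211.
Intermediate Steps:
C(d, R) = 5*R² (C(d, R) = R²*5 = 5*R²)
(C(3, -6) + (25 - 1*(-25))/(-15))² = (5*(-6)² + (25 - 1*(-25))/(-15))² = (5*36 + (25 + 25)*(-1/15))² = (180 + 50*(-1/15))² = (180 - 10/3)² = (530/3)² = 280900/9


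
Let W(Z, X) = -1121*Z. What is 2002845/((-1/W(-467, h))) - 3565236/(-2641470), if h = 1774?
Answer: -461598369389472469/440245 ≈ -1.0485e+12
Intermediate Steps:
2002845/((-1/W(-467, h))) - 3565236/(-2641470) = 2002845/((-1/((-1121*(-467))))) - 3565236/(-2641470) = 2002845/((-1/523507)) - 3565236*(-1/2641470) = 2002845/((-1*1/523507)) + 594206/440245 = 2002845/(-1/523507) + 594206/440245 = 2002845*(-523507) + 594206/440245 = -1048503377415 + 594206/440245 = -461598369389472469/440245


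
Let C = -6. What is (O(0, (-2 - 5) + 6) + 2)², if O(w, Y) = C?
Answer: 16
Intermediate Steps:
O(w, Y) = -6
(O(0, (-2 - 5) + 6) + 2)² = (-6 + 2)² = (-4)² = 16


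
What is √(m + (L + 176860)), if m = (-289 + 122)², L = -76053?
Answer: 2*√32174 ≈ 358.74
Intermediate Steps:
m = 27889 (m = (-167)² = 27889)
√(m + (L + 176860)) = √(27889 + (-76053 + 176860)) = √(27889 + 100807) = √128696 = 2*√32174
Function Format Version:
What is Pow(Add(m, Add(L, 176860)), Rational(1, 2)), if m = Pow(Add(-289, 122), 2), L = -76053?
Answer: Mul(2, Pow(32174, Rational(1, 2))) ≈ 358.74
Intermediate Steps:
m = 27889 (m = Pow(-167, 2) = 27889)
Pow(Add(m, Add(L, 176860)), Rational(1, 2)) = Pow(Add(27889, Add(-76053, 176860)), Rational(1, 2)) = Pow(Add(27889, 100807), Rational(1, 2)) = Pow(128696, Rational(1, 2)) = Mul(2, Pow(32174, Rational(1, 2)))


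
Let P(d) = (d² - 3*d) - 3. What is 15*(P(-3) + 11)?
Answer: 390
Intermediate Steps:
P(d) = -3 + d² - 3*d
15*(P(-3) + 11) = 15*((-3 + (-3)² - 3*(-3)) + 11) = 15*((-3 + 9 + 9) + 11) = 15*(15 + 11) = 15*26 = 390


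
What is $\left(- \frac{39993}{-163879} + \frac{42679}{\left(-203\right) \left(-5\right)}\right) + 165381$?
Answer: $\frac{135547018607}{819395} \approx 1.6542 \cdot 10^{5}$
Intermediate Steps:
$\left(- \frac{39993}{-163879} + \frac{42679}{\left(-203\right) \left(-5\right)}\right) + 165381 = \left(\left(-39993\right) \left(- \frac{1}{163879}\right) + \frac{42679}{1015}\right) + 165381 = \left(\frac{39993}{163879} + 42679 \cdot \frac{1}{1015}\right) + 165381 = \left(\frac{39993}{163879} + \frac{6097}{145}\right) + 165381 = \frac{34654112}{819395} + 165381 = \frac{135547018607}{819395}$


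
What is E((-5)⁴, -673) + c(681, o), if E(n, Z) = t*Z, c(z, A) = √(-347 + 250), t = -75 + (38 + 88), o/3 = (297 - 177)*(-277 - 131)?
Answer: -34323 + I*√97 ≈ -34323.0 + 9.8489*I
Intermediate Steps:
o = -146880 (o = 3*((297 - 177)*(-277 - 131)) = 3*(120*(-408)) = 3*(-48960) = -146880)
t = 51 (t = -75 + 126 = 51)
c(z, A) = I*√97 (c(z, A) = √(-97) = I*√97)
E(n, Z) = 51*Z
E((-5)⁴, -673) + c(681, o) = 51*(-673) + I*√97 = -34323 + I*√97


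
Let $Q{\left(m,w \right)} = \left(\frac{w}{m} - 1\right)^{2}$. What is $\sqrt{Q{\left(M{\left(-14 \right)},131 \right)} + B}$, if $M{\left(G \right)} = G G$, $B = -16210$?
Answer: $\frac{3 i \sqrt{69191015}}{196} \approx 127.32 i$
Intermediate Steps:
$M{\left(G \right)} = G^{2}$
$Q{\left(m,w \right)} = \left(-1 + \frac{w}{m}\right)^{2}$
$\sqrt{Q{\left(M{\left(-14 \right)},131 \right)} + B} = \sqrt{\frac{\left(\left(-14\right)^{2} - 131\right)^{2}}{38416} - 16210} = \sqrt{\frac{\left(196 - 131\right)^{2}}{38416} - 16210} = \sqrt{\frac{65^{2}}{38416} - 16210} = \sqrt{\frac{1}{38416} \cdot 4225 - 16210} = \sqrt{\frac{4225}{38416} - 16210} = \sqrt{- \frac{622719135}{38416}} = \frac{3 i \sqrt{69191015}}{196}$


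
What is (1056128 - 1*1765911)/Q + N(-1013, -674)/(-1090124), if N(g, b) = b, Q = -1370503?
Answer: 387337601057/747009106186 ≈ 0.51852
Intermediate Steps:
(1056128 - 1*1765911)/Q + N(-1013, -674)/(-1090124) = (1056128 - 1*1765911)/(-1370503) - 674/(-1090124) = (1056128 - 1765911)*(-1/1370503) - 674*(-1/1090124) = -709783*(-1/1370503) + 337/545062 = 709783/1370503 + 337/545062 = 387337601057/747009106186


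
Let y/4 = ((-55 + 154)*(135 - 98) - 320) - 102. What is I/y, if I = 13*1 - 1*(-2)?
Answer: 15/12964 ≈ 0.0011571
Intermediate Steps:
I = 15 (I = 13 + 2 = 15)
y = 12964 (y = 4*(((-55 + 154)*(135 - 98) - 320) - 102) = 4*((99*37 - 320) - 102) = 4*((3663 - 320) - 102) = 4*(3343 - 102) = 4*3241 = 12964)
I/y = 15/12964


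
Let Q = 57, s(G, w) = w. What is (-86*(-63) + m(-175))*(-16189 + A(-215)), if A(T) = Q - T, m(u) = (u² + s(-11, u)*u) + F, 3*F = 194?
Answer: -3186551566/3 ≈ -1.0622e+9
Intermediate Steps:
F = 194/3 (F = (⅓)*194 = 194/3 ≈ 64.667)
m(u) = 194/3 + 2*u² (m(u) = (u² + u*u) + 194/3 = (u² + u²) + 194/3 = 2*u² + 194/3 = 194/3 + 2*u²)
A(T) = 57 - T
(-86*(-63) + m(-175))*(-16189 + A(-215)) = (-86*(-63) + (194/3 + 2*(-175)²))*(-16189 + (57 - 1*(-215))) = (5418 + (194/3 + 2*30625))*(-16189 + (57 + 215)) = (5418 + (194/3 + 61250))*(-16189 + 272) = (5418 + 183944/3)*(-15917) = (200198/3)*(-15917) = -3186551566/3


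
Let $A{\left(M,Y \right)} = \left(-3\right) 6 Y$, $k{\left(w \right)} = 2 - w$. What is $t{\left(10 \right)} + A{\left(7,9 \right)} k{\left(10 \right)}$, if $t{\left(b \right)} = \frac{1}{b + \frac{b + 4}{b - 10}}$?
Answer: $1296$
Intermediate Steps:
$A{\left(M,Y \right)} = - 18 Y$
$t{\left(b \right)} = \frac{1}{b + \frac{4 + b}{-10 + b}}$
$t{\left(10 \right)} + A{\left(7,9 \right)} k{\left(10 \right)} = \frac{-10 + 10}{4 + 10^{2} - 90} + \left(-18\right) 9 \left(2 - 10\right) = \frac{1}{4 + 100 - 90} \cdot 0 - 162 \left(2 - 10\right) = \frac{1}{14} \cdot 0 - -1296 = \frac{1}{14} \cdot 0 + 1296 = 0 + 1296 = 1296$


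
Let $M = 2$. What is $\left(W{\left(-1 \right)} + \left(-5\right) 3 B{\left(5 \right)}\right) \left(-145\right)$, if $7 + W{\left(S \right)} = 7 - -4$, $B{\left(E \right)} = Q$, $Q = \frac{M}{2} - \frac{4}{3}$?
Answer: $-1305$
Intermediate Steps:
$Q = - \frac{1}{3}$ ($Q = \frac{2}{2} - \frac{4}{3} = 2 \cdot \frac{1}{2} - \frac{4}{3} = 1 - \frac{4}{3} = - \frac{1}{3} \approx -0.33333$)
$B{\left(E \right)} = - \frac{1}{3}$
$W{\left(S \right)} = 4$ ($W{\left(S \right)} = -7 + \left(7 - -4\right) = -7 + \left(7 + 4\right) = -7 + 11 = 4$)
$\left(W{\left(-1 \right)} + \left(-5\right) 3 B{\left(5 \right)}\right) \left(-145\right) = \left(4 + \left(-5\right) 3 \left(- \frac{1}{3}\right)\right) \left(-145\right) = \left(4 - -5\right) \left(-145\right) = \left(4 + 5\right) \left(-145\right) = 9 \left(-145\right) = -1305$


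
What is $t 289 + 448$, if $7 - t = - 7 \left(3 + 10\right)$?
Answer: $28770$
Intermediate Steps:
$t = 98$ ($t = 7 - - 7 \left(3 + 10\right) = 7 - \left(-7\right) 13 = 7 - -91 = 7 + 91 = 98$)
$t 289 + 448 = 98 \cdot 289 + 448 = 28322 + 448 = 28770$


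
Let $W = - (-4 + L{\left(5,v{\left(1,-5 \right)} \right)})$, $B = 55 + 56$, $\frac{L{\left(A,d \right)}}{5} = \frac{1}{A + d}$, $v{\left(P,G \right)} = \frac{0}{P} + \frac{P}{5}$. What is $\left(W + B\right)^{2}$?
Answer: $\frac{8791225}{676} \approx 13005.0$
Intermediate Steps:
$v{\left(P,G \right)} = \frac{P}{5}$ ($v{\left(P,G \right)} = 0 + P \frac{1}{5} = 0 + \frac{P}{5} = \frac{P}{5}$)
$L{\left(A,d \right)} = \frac{5}{A + d}$
$B = 111$
$W = \frac{79}{26}$ ($W = - (-4 + \frac{5}{5 + \frac{1}{5} \cdot 1}) = - (-4 + \frac{5}{5 + \frac{1}{5}}) = - (-4 + \frac{5}{\frac{26}{5}}) = - (-4 + 5 \cdot \frac{5}{26}) = - (-4 + \frac{25}{26}) = \left(-1\right) \left(- \frac{79}{26}\right) = \frac{79}{26} \approx 3.0385$)
$\left(W + B\right)^{2} = \left(\frac{79}{26} + 111\right)^{2} = \left(\frac{2965}{26}\right)^{2} = \frac{8791225}{676}$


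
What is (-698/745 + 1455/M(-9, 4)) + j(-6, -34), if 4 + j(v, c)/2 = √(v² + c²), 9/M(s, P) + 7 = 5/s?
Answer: -24749866/20115 + 4*√298 ≈ -1161.4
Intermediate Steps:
M(s, P) = 9/(-7 + 5/s)
j(v, c) = -8 + 2*√(c² + v²) (j(v, c) = -8 + 2*√(v² + c²) = -8 + 2*√(c² + v²))
(-698/745 + 1455/M(-9, 4)) + j(-6, -34) = (-698/745 + 1455/((-9*(-9)/(-5 + 7*(-9))))) + (-8 + 2*√((-34)² + (-6)²)) = (-698*1/745 + 1455/((-9*(-9)/(-5 - 63)))) + (-8 + 2*√(1156 + 36)) = (-698/745 + 1455/((-9*(-9)/(-68)))) + (-8 + 2*√1192) = (-698/745 + 1455/((-9*(-9)*(-1/68)))) + (-8 + 2*(2*√298)) = (-698/745 + 1455/(-81/68)) + (-8 + 4*√298) = (-698/745 + 1455*(-68/81)) + (-8 + 4*√298) = (-698/745 - 32980/27) + (-8 + 4*√298) = -24588946/20115 + (-8 + 4*√298) = -24749866/20115 + 4*√298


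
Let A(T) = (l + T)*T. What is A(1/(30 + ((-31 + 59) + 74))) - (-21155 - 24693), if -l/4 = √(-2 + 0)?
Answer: 798855553/17424 - I*√2/33 ≈ 45848.0 - 0.042855*I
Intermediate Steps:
l = -4*I*√2 (l = -4*√(-2 + 0) = -4*I*√2 ≈ -5.6569*I)
A(T) = T*(T - 4*I*√2) (A(T) = (-4*I*√2 + T)*T = (T - 4*I*√2)*T = T*(T - 4*I*√2))
A(1/(30 + ((-31 + 59) + 74))) - (-21155 - 24693) = (1/(30 + ((-31 + 59) + 74)) - 4*I*√2)/(30 + ((-31 + 59) + 74)) - (-21155 - 24693) = (1/(30 + (28 + 74)) - 4*I*√2)/(30 + (28 + 74)) - 1*(-45848) = (1/(30 + 102) - 4*I*√2)/(30 + 102) + 45848 = (1/132 - 4*I*√2)/132 + 45848 = (1/17424 - I*√2/33) + 45848 = 798855553/17424 - I*√2/33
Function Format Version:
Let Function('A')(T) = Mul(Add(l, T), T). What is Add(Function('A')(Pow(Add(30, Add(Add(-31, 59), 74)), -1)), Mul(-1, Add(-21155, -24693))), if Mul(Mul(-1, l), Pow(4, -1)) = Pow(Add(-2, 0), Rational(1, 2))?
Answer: Add(Rational(798855553, 17424), Mul(Rational(-1, 33), I, Pow(2, Rational(1, 2)))) ≈ Add(45848., Mul(-0.042855, I))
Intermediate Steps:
l = Mul(-4, I, Pow(2, Rational(1, 2))) (l = Mul(-4, Pow(Add(-2, 0), Rational(1, 2))) = Mul(-4, Pow(-2, Rational(1, 2))) = Mul(-4, Mul(I, Pow(2, Rational(1, 2)))) = Mul(-4, I, Pow(2, Rational(1, 2))) ≈ Mul(-5.6569, I))
Function('A')(T) = Mul(T, Add(T, Mul(-4, I, Pow(2, Rational(1, 2))))) (Function('A')(T) = Mul(Add(Mul(-4, I, Pow(2, Rational(1, 2))), T), T) = Mul(Add(T, Mul(-4, I, Pow(2, Rational(1, 2)))), T) = Mul(T, Add(T, Mul(-4, I, Pow(2, Rational(1, 2))))))
Add(Function('A')(Pow(Add(30, Add(Add(-31, 59), 74)), -1)), Mul(-1, Add(-21155, -24693))) = Add(Mul(Pow(Add(30, Add(Add(-31, 59), 74)), -1), Add(Pow(Add(30, Add(Add(-31, 59), 74)), -1), Mul(-4, I, Pow(2, Rational(1, 2))))), Mul(-1, Add(-21155, -24693))) = Add(Mul(Pow(Add(30, Add(28, 74)), -1), Add(Pow(Add(30, Add(28, 74)), -1), Mul(-4, I, Pow(2, Rational(1, 2))))), Mul(-1, -45848)) = Add(Mul(Pow(Add(30, 102), -1), Add(Pow(Add(30, 102), -1), Mul(-4, I, Pow(2, Rational(1, 2))))), 45848) = Add(Mul(Pow(132, -1), Add(Pow(132, -1), Mul(-4, I, Pow(2, Rational(1, 2))))), 45848) = Add(Mul(Rational(1, 132), Add(Rational(1, 132), Mul(-4, I, Pow(2, Rational(1, 2))))), 45848) = Add(Add(Rational(1, 17424), Mul(Rational(-1, 33), I, Pow(2, Rational(1, 2)))), 45848) = Add(Rational(798855553, 17424), Mul(Rational(-1, 33), I, Pow(2, Rational(1, 2))))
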